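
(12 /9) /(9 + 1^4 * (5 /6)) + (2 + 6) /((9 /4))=1960 /531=3.69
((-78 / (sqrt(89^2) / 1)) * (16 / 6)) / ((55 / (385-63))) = -66976 / 4895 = -13.68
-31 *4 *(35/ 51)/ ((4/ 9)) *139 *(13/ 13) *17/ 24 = -18851.88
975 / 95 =195 / 19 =10.26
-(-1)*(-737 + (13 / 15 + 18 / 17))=-187444 / 255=-735.07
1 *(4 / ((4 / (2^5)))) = 32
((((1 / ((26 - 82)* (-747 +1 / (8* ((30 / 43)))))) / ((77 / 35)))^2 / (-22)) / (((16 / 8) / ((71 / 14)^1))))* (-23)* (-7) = -9185625 / 4190438427120022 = -0.00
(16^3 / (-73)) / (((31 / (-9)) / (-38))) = -1400832 / 2263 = -619.02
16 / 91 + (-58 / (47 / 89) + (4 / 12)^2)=-4216633 / 38493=-109.54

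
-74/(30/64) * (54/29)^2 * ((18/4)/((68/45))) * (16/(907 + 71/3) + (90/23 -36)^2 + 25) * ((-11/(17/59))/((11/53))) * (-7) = -2213393929.07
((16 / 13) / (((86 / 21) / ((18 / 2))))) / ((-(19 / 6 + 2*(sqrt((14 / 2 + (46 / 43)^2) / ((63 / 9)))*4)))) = -0.23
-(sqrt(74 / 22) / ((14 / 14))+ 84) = -84 - sqrt(407) / 11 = -85.83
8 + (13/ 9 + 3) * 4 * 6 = 344/ 3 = 114.67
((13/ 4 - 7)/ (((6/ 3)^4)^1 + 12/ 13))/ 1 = -39/ 176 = -0.22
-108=-108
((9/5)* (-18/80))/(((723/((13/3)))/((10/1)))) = -117/4820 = -0.02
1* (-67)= -67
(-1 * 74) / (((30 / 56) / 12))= -8288 / 5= -1657.60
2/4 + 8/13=1.12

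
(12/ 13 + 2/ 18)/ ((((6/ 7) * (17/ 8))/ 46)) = 26.12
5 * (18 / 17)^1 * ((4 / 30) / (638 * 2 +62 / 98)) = 0.00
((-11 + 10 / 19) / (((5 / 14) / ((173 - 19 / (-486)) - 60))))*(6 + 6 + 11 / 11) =-994854133 / 23085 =-43095.26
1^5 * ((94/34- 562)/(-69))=8.10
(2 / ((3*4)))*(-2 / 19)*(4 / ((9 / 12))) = -0.09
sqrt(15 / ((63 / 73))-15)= 5* sqrt(42) / 21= 1.54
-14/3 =-4.67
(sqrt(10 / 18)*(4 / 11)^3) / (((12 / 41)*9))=656*sqrt(5) / 107811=0.01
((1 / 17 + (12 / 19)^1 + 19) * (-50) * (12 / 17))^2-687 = 14541142207353 / 30151081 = 482275.98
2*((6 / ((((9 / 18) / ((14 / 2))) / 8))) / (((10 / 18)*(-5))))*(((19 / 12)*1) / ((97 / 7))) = -134064 / 2425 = -55.28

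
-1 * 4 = -4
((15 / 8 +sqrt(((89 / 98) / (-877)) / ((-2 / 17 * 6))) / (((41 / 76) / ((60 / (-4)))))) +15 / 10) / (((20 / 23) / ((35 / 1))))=4347 / 32 - 2185 * sqrt(7961406) / 143828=92.98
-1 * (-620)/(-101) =-620/101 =-6.14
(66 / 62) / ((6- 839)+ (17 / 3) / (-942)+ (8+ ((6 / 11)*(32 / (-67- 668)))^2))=-677335185450 / 524938237503749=-0.00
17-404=-387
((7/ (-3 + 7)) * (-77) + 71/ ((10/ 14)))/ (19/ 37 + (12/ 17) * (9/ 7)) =-3112921/ 125140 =-24.88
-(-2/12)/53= 1/318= 0.00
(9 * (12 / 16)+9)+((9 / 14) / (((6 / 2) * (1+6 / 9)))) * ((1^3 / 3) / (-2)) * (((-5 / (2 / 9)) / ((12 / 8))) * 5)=17.36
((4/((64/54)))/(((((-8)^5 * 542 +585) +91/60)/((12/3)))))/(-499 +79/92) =74520/48834473565101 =0.00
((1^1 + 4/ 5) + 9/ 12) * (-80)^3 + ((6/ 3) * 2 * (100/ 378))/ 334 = -1305600.00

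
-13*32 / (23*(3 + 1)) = -104 / 23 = -4.52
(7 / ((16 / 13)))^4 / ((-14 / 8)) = -9796423 / 16384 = -597.93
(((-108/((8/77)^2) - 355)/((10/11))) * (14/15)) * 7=-89346257/1200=-74455.21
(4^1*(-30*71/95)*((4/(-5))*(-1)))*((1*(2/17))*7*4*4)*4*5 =-6107136/323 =-18907.54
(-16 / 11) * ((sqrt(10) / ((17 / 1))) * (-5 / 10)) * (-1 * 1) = -8 * sqrt(10) / 187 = -0.14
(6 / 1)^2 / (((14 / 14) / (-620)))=-22320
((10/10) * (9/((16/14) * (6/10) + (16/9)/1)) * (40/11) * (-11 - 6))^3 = -13993165376859375/1214767763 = -11519210.34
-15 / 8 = -1.88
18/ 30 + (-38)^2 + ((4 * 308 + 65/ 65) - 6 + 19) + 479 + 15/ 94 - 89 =1447957/ 470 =3080.76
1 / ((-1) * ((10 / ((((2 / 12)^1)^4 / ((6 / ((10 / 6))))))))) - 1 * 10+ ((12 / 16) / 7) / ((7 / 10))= -22511569 / 2286144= -9.85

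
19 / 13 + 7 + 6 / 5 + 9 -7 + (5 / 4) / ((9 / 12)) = 13.33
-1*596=-596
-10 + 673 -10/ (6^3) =71599/ 108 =662.95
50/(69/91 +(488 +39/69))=52325/512077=0.10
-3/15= -1/5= -0.20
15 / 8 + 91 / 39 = 101 / 24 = 4.21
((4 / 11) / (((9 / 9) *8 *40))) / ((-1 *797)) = -1 / 701360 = -0.00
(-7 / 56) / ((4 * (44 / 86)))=-43 / 704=-0.06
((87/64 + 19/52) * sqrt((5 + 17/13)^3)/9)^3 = 8350089492647875 * sqrt(1066)/9743035524857856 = 27.98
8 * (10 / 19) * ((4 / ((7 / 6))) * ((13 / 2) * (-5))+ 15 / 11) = -678000 / 1463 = -463.43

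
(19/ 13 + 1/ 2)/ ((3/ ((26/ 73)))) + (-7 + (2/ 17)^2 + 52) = 954570/ 21097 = 45.25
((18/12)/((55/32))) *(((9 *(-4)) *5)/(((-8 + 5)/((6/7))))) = 3456/77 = 44.88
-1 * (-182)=182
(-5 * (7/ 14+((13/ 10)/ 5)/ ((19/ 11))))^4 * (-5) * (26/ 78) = -3038873787/ 16290125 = -186.55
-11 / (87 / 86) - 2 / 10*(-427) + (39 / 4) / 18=87079 / 1160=75.07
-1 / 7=-0.14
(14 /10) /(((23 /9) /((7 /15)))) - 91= -52178 /575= -90.74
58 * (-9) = -522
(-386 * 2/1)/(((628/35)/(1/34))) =-6755/5338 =-1.27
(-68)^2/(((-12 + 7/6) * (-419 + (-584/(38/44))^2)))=-10015584/10719789925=-0.00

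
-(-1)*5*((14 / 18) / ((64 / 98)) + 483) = 697235 / 288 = 2420.95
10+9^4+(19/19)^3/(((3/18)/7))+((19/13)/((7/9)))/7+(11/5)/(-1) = 21056253/3185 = 6611.07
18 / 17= 1.06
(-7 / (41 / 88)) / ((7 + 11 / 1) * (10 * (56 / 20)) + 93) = -616 / 24477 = -0.03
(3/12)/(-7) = -1/28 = -0.04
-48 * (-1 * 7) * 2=672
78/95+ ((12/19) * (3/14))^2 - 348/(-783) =1021922/796005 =1.28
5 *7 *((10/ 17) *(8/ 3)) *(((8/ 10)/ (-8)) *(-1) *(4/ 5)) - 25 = -1051/ 51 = -20.61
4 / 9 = 0.44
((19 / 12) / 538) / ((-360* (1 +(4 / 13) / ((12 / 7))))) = -247 / 35637120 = -0.00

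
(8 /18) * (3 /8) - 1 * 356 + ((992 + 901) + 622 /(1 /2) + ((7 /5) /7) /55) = 4588931 /1650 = 2781.17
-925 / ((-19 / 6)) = 5550 / 19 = 292.11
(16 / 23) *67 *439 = 470608 / 23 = 20461.22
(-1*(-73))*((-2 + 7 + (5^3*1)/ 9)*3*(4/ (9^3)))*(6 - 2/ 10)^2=8349448/ 10935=763.55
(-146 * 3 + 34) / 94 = -202 / 47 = -4.30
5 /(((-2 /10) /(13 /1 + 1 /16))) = -5225 /16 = -326.56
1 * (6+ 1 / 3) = 19 / 3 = 6.33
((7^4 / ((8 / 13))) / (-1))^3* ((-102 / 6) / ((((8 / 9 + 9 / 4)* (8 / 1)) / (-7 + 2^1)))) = -23263120605156705 / 115712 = -201043285097.11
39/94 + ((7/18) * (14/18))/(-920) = 2903977/7004880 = 0.41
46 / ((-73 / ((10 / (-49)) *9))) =4140 / 3577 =1.16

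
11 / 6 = 1.83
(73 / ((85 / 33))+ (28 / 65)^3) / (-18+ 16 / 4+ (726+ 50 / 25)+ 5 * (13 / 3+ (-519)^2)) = 0.00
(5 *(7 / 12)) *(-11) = -385 / 12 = -32.08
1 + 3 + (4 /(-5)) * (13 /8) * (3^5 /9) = -311 /10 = -31.10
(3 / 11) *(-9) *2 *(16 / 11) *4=-3456 / 121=-28.56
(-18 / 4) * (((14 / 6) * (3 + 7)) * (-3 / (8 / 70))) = 11025 / 4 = 2756.25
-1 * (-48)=48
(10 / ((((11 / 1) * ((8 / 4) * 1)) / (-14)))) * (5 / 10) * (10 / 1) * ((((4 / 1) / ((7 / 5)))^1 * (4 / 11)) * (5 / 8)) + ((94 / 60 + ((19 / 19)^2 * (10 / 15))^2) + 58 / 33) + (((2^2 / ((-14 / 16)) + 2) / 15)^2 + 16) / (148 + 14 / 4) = -4523553983 / 269473050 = -16.79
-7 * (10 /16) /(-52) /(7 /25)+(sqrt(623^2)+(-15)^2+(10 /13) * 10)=356093 /416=855.99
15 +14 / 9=16.56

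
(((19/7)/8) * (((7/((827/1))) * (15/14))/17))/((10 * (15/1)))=19/15746080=0.00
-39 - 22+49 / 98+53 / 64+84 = 1557 / 64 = 24.33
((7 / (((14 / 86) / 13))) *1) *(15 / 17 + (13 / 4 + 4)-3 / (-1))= 423163 / 68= 6222.99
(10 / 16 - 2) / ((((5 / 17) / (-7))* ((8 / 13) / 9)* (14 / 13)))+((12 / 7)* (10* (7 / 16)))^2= 320427 / 640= 500.67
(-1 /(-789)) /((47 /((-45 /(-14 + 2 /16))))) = 40 /457357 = 0.00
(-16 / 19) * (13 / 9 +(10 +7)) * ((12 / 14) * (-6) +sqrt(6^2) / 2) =13280 / 399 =33.28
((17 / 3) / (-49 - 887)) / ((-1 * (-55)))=-17 / 154440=-0.00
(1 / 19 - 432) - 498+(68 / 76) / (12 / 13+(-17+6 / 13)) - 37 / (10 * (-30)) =-1075965691 / 1157100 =-929.88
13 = 13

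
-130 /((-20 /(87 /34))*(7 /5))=11.88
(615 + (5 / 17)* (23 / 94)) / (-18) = -982885 / 28764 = -34.17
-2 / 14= -1 / 7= -0.14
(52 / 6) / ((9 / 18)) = 52 / 3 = 17.33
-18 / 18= -1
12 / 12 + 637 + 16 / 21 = 13414 / 21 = 638.76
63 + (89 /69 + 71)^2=25180087 /4761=5288.82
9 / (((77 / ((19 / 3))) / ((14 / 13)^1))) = 0.80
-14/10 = -7/5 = -1.40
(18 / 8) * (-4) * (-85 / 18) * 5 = 425 / 2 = 212.50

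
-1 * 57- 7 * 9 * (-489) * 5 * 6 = 924153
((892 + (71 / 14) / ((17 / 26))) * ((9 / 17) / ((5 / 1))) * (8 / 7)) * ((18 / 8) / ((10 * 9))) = 963639 / 354025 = 2.72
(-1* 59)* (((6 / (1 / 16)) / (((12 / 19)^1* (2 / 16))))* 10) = -717440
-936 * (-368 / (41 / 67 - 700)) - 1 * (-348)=-6771084 / 46859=-144.50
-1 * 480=-480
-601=-601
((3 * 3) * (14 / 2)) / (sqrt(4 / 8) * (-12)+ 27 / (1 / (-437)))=-11799 / 2209783+ 6 * sqrt(2) / 2209783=-0.01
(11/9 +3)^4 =2085136/6561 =317.81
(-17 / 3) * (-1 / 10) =17 / 30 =0.57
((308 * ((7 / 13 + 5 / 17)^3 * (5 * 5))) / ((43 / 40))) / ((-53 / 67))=-128552044544000 / 24599209219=-5225.86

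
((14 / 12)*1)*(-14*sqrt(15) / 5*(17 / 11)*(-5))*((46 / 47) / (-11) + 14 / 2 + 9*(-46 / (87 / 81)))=-1575871899*sqrt(15) / 164923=-37007.12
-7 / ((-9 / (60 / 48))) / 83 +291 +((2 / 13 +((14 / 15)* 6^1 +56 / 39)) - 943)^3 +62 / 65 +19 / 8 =-819526961.95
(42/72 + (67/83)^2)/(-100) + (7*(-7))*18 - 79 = -7944496891/8266800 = -961.01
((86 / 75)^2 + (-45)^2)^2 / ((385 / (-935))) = -2208553006179497 / 221484375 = -9971597.35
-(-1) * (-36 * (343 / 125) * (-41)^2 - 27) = -20760363 / 125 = -166082.90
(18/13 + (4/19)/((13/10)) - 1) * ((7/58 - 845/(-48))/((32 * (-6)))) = -370095/7334912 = -0.05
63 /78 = 21 /26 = 0.81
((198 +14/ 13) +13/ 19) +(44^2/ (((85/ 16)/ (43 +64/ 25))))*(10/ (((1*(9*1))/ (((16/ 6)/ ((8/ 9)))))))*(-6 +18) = 4102208117/ 6175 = 664325.20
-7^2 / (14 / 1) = -7 / 2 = -3.50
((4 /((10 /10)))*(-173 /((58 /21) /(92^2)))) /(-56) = 1098204 /29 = 37869.10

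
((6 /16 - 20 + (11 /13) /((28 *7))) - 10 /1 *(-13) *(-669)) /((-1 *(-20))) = -443299107 /101920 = -4349.48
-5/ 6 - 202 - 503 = -4235/ 6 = -705.83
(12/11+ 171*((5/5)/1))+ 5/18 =34129/198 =172.37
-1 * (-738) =738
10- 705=-695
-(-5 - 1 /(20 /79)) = 179 /20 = 8.95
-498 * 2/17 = -996/17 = -58.59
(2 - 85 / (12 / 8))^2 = 2988.44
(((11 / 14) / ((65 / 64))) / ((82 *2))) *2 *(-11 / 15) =-1936 / 279825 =-0.01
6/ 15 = 2/ 5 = 0.40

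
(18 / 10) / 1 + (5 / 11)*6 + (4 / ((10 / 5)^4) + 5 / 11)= 1151 / 220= 5.23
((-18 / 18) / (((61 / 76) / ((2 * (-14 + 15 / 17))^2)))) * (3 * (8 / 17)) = -1210.65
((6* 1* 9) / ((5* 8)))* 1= 27 / 20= 1.35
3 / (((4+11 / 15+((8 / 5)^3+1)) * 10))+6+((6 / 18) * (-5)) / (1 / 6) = -29263 / 7372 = -3.97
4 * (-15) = -60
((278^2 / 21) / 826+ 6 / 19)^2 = 618167047696 / 27154755369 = 22.76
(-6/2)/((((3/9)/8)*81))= -8/9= -0.89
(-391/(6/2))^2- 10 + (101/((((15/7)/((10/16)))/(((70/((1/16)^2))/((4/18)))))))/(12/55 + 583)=6076959307/288693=21049.90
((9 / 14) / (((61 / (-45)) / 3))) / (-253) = 1215 / 216062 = 0.01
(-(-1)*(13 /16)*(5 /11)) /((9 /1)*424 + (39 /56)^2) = 12740 /131653467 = 0.00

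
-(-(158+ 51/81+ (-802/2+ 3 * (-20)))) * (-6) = 16328/9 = 1814.22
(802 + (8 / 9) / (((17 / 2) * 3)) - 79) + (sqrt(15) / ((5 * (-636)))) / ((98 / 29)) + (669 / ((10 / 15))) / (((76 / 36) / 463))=3851305745 / 17442 - 29 * sqrt(15) / 311640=220806.43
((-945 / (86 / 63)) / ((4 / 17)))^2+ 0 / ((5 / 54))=1024336289025 / 118336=8656167.94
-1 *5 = -5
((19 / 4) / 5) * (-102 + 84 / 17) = -3135 / 34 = -92.21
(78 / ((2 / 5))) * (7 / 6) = 455 / 2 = 227.50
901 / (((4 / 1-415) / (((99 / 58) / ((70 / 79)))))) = -2348907 / 556220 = -4.22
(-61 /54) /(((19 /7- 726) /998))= 1.56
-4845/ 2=-2422.50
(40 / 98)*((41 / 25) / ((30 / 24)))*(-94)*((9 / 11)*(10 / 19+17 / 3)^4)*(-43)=41171716163921312 / 15804679275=2605033.32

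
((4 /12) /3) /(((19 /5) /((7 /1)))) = 35 /171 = 0.20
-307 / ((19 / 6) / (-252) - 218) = 464184 / 329635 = 1.41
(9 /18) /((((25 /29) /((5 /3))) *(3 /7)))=203 /90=2.26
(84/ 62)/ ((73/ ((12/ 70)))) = 36/ 11315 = 0.00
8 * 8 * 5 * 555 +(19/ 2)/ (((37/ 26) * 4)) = 26285047/ 148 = 177601.67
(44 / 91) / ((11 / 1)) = 4 / 91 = 0.04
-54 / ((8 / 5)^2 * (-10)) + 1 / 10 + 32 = 10947 / 320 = 34.21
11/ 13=0.85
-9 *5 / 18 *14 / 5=-7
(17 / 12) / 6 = 17 / 72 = 0.24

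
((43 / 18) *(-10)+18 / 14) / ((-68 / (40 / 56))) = 1780 / 7497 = 0.24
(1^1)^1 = 1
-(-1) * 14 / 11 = 14 / 11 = 1.27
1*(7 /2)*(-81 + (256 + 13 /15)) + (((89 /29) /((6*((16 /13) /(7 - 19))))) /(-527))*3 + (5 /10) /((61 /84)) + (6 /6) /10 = 68952063673 /111871560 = 616.35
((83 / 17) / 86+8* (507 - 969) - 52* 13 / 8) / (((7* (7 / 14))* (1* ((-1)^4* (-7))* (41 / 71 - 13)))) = -21800976 / 1755131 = -12.42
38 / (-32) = -1.19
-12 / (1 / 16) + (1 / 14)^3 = -526847 / 2744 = -192.00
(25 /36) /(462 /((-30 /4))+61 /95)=-2375 /208476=-0.01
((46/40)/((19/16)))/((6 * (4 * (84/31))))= 713/47880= 0.01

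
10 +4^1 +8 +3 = 25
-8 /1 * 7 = -56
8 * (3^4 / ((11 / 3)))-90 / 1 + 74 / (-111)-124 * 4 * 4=-62632 / 33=-1897.94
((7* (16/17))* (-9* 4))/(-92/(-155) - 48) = 156240/31229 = 5.00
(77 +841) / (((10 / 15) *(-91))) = -1377 / 91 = -15.13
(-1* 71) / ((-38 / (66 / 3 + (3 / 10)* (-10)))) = 71 / 2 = 35.50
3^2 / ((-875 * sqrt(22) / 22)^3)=-198 * sqrt(22) / 669921875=-0.00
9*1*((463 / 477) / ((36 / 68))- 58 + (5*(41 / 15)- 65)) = -461497 / 477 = -967.50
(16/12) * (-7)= -9.33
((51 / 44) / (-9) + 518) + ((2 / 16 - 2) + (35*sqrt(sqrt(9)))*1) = 35*sqrt(3) + 136223 / 264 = 576.62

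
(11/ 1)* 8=88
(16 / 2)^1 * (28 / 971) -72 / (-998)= 0.30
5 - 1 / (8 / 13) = 3.38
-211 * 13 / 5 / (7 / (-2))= 5486 / 35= 156.74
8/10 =0.80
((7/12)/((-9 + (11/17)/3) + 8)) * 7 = -833/160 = -5.21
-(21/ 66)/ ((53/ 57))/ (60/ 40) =-133/ 583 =-0.23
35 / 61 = 0.57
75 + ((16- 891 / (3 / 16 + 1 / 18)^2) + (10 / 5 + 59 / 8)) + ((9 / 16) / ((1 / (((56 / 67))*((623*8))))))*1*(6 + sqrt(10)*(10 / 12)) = -605744911 / 656600 + 130830*sqrt(10) / 67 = 5252.39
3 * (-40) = -120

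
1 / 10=0.10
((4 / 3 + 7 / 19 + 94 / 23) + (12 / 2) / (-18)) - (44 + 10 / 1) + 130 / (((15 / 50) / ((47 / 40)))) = 1207751 / 2622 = 460.62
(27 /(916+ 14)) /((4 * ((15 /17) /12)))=153 /1550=0.10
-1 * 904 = -904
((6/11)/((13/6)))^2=1296/20449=0.06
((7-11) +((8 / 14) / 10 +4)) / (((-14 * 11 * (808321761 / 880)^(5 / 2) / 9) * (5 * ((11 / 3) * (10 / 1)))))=-512 * sqrt(55) / 168563289119944817101185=-0.00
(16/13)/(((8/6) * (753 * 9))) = 4/29367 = 0.00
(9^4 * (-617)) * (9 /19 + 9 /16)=-4194615.64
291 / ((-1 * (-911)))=291 / 911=0.32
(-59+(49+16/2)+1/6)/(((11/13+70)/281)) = -40183/5526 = -7.27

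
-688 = -688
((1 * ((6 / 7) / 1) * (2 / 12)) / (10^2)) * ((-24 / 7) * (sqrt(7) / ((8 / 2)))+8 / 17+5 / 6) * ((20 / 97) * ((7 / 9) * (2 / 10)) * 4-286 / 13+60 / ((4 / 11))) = 2374069 / 8904600-124951 * sqrt(7) / 712950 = -0.20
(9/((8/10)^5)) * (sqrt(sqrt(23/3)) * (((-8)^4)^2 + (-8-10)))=766767417.17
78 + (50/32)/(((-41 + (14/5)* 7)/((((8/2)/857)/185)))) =1058573231/13571452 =78.00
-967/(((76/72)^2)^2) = -101511792/130321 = -778.94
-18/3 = -6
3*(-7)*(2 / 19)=-42 / 19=-2.21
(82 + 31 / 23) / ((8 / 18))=17253 / 92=187.53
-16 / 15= -1.07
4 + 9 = 13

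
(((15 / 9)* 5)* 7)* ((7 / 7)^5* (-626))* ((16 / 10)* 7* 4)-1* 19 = -4907897 / 3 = -1635965.67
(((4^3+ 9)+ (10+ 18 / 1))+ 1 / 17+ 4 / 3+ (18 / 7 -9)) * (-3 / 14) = -34259 / 1666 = -20.56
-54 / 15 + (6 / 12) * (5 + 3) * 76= 1502 / 5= 300.40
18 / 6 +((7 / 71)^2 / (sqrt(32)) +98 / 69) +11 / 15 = 49*sqrt(2) / 40328 +1778 / 345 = 5.16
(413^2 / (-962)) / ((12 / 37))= -170569 / 312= -546.70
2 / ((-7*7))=-2 / 49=-0.04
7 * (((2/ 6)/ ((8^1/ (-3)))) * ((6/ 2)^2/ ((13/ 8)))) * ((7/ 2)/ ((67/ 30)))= -6615/ 871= -7.59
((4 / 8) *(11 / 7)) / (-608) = -11 / 8512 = -0.00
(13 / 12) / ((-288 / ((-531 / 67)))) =767 / 25728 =0.03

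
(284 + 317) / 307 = 601 / 307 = 1.96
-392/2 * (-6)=1176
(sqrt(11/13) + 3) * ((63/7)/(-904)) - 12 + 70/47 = -447845/42488 - 9 * sqrt(143)/11752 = -10.55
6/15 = 2/5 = 0.40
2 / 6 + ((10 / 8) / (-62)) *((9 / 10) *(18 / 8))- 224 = -1331507 / 5952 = -223.71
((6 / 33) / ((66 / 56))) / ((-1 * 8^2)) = -7 / 2904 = -0.00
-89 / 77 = -1.16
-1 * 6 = -6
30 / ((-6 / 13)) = -65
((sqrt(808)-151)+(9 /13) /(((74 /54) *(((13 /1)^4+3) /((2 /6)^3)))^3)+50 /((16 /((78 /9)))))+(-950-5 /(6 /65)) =-51935944649755162688821 /46039102888162957248+2 *sqrt(202) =-1099.66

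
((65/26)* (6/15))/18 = 1/18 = 0.06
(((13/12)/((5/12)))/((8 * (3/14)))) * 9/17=273/340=0.80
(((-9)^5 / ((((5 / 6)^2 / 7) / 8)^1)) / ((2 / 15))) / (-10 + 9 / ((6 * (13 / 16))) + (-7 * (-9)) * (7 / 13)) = -1385871.22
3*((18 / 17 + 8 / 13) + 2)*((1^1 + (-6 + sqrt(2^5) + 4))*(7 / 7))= -2436 / 221 + 9744*sqrt(2) / 221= 51.33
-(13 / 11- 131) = 1428 / 11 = 129.82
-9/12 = -3/4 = -0.75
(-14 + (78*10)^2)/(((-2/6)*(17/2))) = -3650316/17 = -214724.47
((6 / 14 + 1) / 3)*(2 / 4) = 5 / 21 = 0.24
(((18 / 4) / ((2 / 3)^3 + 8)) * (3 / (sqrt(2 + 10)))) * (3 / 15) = 243 * sqrt(3) / 4480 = 0.09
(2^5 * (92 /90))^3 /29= 3189506048 /2642625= 1206.95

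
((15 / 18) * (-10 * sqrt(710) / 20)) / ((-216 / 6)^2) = -5 * sqrt(710) / 15552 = -0.01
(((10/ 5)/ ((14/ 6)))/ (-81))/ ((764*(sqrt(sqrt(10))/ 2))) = -10^(3/ 4)/ 360990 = -0.00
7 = 7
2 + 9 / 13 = 35 / 13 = 2.69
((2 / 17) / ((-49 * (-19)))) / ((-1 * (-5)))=2 / 79135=0.00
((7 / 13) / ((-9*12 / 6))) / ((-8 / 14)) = 49 / 936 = 0.05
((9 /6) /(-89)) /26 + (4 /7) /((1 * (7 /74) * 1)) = 1369741 /226772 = 6.04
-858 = -858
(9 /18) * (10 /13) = 5 /13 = 0.38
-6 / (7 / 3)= -18 / 7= -2.57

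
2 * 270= 540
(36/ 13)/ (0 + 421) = 36/ 5473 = 0.01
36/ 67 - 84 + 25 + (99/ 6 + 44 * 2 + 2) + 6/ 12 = 48.54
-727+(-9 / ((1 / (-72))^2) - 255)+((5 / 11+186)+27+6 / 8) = -2086647 / 44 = -47423.80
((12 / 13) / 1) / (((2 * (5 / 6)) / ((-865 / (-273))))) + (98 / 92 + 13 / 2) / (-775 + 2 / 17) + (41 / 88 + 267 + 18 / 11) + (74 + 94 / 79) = 287414467394721 / 830588246488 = 346.04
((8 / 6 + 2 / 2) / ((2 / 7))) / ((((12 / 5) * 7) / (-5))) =-175 / 72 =-2.43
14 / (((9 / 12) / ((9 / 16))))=21 / 2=10.50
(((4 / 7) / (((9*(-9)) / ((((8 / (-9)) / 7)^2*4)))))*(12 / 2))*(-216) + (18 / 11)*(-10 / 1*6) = -29825416 / 305613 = -97.59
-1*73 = -73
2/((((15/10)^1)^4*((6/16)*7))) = 256/1701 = 0.15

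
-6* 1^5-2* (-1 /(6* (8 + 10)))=-5.98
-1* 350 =-350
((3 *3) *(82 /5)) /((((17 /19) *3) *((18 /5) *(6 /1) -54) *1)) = -779 /459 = -1.70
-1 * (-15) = 15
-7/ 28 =-1/ 4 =-0.25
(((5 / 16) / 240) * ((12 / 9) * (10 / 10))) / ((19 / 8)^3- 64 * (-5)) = 8 / 1536291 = 0.00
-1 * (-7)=7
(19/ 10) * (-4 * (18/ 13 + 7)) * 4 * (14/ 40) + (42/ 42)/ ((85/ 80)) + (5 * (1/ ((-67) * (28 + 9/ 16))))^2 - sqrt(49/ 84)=-457228135213378/ 5179815464525 - sqrt(21)/ 6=-89.03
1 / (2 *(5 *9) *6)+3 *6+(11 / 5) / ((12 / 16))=2261 / 108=20.94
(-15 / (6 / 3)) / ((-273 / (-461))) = -2305 / 182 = -12.66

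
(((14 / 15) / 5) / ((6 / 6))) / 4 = 7 / 150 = 0.05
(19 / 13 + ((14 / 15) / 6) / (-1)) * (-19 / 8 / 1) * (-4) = 7258 / 585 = 12.41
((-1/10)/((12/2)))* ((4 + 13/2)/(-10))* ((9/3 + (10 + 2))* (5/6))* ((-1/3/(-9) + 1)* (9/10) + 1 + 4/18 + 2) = 1309/1440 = 0.91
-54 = -54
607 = 607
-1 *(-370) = 370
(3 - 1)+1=3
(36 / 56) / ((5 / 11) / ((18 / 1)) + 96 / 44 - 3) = -891 / 1099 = -0.81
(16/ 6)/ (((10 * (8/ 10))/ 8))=8/ 3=2.67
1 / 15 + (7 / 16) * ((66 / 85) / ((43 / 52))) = 10471 / 21930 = 0.48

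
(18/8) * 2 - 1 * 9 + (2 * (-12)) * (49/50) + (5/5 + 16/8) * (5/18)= -2039/75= -27.19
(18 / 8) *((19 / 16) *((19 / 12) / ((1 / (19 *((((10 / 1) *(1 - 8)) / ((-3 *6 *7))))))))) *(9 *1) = 102885 / 256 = 401.89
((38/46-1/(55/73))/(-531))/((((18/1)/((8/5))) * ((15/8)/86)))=0.00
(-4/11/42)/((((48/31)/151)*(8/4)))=-4681/11088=-0.42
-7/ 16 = -0.44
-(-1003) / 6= 1003 / 6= 167.17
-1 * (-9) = 9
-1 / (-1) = 1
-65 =-65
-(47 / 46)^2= -2209 / 2116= -1.04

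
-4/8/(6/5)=-5/12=-0.42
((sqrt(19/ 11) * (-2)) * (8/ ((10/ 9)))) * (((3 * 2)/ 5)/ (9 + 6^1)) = -144 * sqrt(209)/ 1375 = -1.51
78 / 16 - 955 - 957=-1907.12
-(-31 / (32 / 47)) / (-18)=-1457 / 576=-2.53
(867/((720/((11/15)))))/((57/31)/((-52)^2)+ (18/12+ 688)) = 16654781/13004258625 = 0.00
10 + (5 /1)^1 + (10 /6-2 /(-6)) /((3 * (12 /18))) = 16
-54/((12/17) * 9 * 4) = -2.12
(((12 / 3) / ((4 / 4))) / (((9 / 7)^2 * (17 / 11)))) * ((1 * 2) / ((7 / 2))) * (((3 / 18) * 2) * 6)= 2464 / 1377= 1.79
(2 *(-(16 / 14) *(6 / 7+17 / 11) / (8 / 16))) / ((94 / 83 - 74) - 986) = 245680 / 23685277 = 0.01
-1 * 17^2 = -289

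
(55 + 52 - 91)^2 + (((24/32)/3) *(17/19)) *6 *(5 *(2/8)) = 39167/152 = 257.68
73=73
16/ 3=5.33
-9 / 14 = -0.64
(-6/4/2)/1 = -3/4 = -0.75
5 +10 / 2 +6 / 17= 176 / 17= 10.35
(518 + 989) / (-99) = -137 / 9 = -15.22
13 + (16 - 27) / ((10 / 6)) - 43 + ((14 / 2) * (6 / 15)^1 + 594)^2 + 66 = 8904991 / 25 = 356199.64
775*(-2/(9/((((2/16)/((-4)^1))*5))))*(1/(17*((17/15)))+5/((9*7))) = 4630625/1310904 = 3.53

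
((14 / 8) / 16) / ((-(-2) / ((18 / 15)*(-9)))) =-0.59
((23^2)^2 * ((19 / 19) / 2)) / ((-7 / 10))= -1399205 / 7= -199886.43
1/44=0.02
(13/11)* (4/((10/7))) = 182/55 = 3.31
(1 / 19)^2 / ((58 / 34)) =17 / 10469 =0.00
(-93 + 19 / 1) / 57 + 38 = 2092 / 57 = 36.70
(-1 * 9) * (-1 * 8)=72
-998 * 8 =-7984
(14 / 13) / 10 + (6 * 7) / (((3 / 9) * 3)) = 42.11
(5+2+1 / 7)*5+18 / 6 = 271 / 7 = 38.71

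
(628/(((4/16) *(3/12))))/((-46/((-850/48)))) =266900/69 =3868.12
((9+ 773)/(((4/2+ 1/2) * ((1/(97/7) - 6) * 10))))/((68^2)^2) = -97/393040000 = -0.00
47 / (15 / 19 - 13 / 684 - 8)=-32148 / 4945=-6.50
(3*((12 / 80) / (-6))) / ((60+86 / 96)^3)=-41472 / 124869522335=-0.00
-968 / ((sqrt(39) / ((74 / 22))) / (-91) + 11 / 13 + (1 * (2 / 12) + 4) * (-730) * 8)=1201601901952452 / 30204507101327369 - 161333172 * sqrt(39) / 30204507101327369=0.04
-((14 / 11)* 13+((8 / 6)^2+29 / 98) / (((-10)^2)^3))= -160524020119 / 9702000000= -16.55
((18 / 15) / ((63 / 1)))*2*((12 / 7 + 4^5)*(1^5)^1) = 5744 / 147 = 39.07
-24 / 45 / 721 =-8 / 10815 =-0.00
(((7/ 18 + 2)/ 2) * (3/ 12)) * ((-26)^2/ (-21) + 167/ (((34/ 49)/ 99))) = 7105.39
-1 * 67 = -67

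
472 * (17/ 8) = 1003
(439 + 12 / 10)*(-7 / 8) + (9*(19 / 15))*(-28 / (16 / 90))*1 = -87227 / 40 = -2180.68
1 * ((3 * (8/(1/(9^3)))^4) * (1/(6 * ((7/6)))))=3470494144278528/7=495784877754075.43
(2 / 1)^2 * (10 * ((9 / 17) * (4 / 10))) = 144 / 17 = 8.47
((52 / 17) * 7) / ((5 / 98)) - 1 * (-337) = 64317 / 85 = 756.67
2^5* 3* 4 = 384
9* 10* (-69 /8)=-3105 /4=-776.25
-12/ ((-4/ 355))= 1065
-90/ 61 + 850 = 51760/ 61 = 848.52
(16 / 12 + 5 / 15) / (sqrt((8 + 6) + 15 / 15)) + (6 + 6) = sqrt(15) / 9 + 12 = 12.43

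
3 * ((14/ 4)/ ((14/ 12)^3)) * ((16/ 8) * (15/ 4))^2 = 18225/ 49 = 371.94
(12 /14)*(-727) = -4362 /7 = -623.14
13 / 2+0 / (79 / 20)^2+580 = 1173 / 2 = 586.50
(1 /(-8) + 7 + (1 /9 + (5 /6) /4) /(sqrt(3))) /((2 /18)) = 23 * sqrt(3) /24 + 495 /8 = 63.53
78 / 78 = 1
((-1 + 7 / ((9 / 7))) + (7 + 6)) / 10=157 / 90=1.74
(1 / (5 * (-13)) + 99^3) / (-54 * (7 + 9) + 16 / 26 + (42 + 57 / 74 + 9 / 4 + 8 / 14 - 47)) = -65339933624 / 58235155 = -1122.00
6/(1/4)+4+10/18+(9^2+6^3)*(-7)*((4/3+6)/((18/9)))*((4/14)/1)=-19345/9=-2149.44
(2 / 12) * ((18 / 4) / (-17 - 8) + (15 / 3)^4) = 31241 / 300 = 104.14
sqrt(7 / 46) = 0.39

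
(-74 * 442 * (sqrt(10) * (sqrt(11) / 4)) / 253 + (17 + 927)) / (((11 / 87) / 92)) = 7555776 / 11 - 2845596 * sqrt(110) / 121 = 440236.97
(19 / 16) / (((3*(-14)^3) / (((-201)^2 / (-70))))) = 0.08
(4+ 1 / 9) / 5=37 / 45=0.82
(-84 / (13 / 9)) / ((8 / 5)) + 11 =-659 / 26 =-25.35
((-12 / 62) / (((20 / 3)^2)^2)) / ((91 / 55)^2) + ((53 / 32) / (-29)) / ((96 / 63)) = -7149805071 / 190582246400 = -0.04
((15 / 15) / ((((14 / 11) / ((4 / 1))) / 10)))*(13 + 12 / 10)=3124 / 7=446.29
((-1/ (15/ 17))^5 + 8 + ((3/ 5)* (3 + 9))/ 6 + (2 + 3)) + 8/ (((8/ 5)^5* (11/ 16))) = 13.44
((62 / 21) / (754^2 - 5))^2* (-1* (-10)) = 38440 / 142533297890361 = 0.00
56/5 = 11.20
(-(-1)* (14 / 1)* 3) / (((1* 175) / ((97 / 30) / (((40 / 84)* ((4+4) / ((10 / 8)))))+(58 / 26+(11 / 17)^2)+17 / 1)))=4.97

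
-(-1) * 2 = 2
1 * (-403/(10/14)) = -2821/5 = -564.20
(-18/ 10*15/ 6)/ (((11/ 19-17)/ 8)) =57/ 26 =2.19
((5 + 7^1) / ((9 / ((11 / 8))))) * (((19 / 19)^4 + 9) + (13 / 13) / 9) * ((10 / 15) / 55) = 91 / 405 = 0.22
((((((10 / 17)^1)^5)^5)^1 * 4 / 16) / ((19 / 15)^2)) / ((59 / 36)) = 0.00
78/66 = 13/11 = 1.18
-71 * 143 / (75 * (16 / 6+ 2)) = -10153 / 350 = -29.01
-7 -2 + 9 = 0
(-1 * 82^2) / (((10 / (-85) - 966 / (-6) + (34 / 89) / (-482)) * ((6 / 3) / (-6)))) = 1225896146 / 9777121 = 125.38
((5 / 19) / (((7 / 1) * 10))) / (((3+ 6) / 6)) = 1 / 399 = 0.00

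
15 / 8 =1.88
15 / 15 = 1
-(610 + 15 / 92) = -56135 / 92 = -610.16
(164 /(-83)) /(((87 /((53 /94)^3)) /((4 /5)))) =-12207914 /3748529415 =-0.00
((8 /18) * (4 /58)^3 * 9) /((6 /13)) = 0.00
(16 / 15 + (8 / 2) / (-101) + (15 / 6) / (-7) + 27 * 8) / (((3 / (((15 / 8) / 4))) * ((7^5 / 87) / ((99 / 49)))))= 13193878599 / 37263673664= 0.35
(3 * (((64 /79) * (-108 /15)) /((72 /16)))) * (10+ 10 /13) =-43008 /1027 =-41.88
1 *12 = 12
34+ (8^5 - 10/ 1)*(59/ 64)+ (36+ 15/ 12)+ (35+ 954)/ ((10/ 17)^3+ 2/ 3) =6445124669/ 205216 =31406.54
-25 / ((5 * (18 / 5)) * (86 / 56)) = -350 / 387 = -0.90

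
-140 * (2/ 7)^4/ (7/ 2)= -640/ 2401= -0.27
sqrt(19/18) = sqrt(38)/6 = 1.03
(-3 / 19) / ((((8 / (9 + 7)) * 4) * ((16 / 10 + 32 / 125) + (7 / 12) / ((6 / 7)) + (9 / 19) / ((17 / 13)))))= -0.03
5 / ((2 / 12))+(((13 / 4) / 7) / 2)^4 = 30.00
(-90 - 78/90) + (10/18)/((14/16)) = -28423/315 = -90.23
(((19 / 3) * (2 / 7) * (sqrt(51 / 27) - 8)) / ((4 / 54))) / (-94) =684 / 329 - 57 * sqrt(17) / 658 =1.72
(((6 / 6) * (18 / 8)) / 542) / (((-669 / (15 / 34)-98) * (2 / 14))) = -315 / 17500096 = -0.00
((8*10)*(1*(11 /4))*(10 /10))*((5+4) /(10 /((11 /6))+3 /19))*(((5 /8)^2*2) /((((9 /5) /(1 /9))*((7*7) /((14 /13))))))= 1436875 /3842748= 0.37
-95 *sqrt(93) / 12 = -76.35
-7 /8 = -0.88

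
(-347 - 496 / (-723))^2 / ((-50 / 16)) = -20061647432 / 522729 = -38378.68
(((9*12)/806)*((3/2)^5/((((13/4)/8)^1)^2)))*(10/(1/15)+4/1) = 64665216/68107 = 949.47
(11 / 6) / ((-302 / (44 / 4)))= -0.07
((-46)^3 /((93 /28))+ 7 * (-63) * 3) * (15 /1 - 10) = -14242235 /93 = -153142.31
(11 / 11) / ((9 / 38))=38 / 9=4.22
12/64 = 3/16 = 0.19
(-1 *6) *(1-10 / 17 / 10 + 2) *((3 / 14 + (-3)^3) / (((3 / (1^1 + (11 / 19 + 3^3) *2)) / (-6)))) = -120037500 / 2261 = -53090.45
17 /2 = 8.50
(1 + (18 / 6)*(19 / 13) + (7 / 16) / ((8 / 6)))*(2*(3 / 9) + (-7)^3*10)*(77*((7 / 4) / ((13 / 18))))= -4941841443 / 1352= -3655208.17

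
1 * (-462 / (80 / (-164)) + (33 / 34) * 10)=162657 / 170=956.81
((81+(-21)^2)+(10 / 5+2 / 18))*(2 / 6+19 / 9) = 103774 / 81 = 1281.16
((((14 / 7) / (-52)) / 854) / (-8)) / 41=1 / 7282912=0.00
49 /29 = 1.69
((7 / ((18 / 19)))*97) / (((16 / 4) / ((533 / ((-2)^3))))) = -11937.90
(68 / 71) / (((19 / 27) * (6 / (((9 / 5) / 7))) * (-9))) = -306 / 47215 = -0.01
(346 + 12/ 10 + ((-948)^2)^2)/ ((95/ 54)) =218070597590064/ 475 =459095994926.45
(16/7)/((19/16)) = 256/133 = 1.92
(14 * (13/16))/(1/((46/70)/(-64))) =-299/2560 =-0.12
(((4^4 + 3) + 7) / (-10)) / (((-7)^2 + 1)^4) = -133 / 31250000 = -0.00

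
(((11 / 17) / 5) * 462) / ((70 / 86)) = 31218 / 425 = 73.45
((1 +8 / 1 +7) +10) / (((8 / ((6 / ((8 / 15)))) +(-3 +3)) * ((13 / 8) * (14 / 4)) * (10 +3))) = 0.49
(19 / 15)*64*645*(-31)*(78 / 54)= -21072064 / 9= -2341340.44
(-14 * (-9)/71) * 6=10.65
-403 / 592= -0.68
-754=-754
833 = 833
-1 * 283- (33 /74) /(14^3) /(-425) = -24422560367 /86298800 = -283.00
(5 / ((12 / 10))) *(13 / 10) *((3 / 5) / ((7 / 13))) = 169 / 28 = 6.04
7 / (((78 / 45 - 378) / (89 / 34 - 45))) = 151305 / 191896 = 0.79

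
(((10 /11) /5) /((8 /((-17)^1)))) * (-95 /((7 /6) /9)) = 43605 /154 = 283.15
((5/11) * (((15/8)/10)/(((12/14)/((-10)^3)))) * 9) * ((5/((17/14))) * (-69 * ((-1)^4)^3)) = 95090625/374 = 254253.01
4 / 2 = 2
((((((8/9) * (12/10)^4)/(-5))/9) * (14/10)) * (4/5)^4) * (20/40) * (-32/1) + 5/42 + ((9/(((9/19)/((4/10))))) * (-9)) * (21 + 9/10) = -1497.47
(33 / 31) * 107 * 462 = 1631322 / 31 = 52623.29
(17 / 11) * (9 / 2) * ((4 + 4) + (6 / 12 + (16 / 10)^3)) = 481797 / 5500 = 87.60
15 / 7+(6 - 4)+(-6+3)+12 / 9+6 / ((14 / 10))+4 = 226 / 21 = 10.76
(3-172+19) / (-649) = 150 / 649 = 0.23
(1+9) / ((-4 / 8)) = -20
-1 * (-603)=603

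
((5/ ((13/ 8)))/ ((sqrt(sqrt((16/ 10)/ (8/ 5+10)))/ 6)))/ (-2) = -60*sqrt(2)*29^(1/ 4)/ 13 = -15.15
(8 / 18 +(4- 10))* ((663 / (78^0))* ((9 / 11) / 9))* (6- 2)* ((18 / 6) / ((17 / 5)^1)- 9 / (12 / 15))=152750 / 11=13886.36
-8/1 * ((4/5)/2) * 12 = -192/5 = -38.40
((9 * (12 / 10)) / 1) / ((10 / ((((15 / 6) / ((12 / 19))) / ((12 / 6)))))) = 171 / 80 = 2.14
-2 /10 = -1 /5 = -0.20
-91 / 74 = -1.23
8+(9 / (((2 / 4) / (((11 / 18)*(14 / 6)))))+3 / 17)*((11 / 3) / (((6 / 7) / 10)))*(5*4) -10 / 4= 20302249 / 918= 22115.74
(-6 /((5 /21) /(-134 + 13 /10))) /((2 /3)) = 250803 /50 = 5016.06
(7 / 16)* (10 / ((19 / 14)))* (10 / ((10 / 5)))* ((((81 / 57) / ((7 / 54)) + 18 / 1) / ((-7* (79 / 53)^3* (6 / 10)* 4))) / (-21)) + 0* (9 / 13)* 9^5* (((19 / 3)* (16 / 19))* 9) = 1991229875 / 4983638212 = 0.40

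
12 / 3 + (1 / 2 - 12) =-15 / 2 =-7.50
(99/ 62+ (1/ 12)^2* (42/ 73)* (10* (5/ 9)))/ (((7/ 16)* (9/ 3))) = 1582732/ 1283121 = 1.23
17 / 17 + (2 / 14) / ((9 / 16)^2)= 823 / 567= 1.45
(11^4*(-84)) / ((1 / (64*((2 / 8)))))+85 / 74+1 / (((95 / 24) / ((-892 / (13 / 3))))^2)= -19674798.51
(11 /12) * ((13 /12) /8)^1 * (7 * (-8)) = -1001 /144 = -6.95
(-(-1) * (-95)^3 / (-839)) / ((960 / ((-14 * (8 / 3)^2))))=-2400650 / 22653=-105.97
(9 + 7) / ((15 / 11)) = 176 / 15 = 11.73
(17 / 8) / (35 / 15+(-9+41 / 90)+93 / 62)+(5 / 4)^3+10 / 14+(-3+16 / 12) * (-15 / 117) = 6750725 / 2778048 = 2.43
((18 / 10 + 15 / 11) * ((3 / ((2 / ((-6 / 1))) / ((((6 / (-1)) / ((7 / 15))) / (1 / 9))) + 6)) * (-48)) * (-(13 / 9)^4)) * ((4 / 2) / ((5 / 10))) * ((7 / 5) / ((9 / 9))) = 51181312 / 27665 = 1850.04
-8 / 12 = -2 / 3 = -0.67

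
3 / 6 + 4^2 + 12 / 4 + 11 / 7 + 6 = 27.07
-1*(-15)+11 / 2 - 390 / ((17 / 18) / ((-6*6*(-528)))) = -266871623 / 34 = -7849165.38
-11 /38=-0.29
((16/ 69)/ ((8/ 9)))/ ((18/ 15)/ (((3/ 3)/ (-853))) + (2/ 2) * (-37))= -30/ 121969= -0.00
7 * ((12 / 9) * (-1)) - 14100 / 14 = -21346 / 21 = -1016.48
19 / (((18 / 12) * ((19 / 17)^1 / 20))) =680 / 3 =226.67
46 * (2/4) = 23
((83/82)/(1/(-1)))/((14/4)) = -83/287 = -0.29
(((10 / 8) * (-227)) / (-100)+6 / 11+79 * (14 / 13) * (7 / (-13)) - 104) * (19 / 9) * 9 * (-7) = 2896304691 / 148720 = 19474.88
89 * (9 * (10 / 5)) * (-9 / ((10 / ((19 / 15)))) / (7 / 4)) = -182628 / 175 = -1043.59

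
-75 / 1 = -75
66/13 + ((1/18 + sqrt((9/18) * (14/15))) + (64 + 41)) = sqrt(105)/15 + 25771/234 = 110.82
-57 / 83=-0.69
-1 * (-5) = 5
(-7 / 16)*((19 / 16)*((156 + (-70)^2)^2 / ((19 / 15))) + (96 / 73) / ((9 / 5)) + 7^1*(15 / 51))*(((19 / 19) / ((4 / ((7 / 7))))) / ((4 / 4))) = -624563404535 / 238272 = -2621220.31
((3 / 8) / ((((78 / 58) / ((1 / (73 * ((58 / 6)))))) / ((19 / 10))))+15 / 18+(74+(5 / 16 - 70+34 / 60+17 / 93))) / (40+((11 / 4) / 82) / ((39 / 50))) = 170680499 / 1159176490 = 0.15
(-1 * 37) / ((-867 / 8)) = 296 / 867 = 0.34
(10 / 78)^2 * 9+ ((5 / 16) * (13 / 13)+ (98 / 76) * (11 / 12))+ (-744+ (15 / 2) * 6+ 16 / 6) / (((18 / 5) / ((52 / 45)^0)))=-266032837 / 1387152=-191.78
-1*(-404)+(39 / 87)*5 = 11781 / 29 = 406.24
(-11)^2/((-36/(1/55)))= -0.06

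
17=17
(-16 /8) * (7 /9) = -14 /9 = -1.56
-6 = -6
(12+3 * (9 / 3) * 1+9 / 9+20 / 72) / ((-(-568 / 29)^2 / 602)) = -101509541 / 2903616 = -34.96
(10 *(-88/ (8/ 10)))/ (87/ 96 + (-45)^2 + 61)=-3200/ 6071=-0.53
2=2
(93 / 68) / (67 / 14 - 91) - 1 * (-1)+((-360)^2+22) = 5319468023 / 41038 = 129622.98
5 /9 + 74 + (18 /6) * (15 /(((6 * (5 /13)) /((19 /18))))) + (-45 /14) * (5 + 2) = 2615 /36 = 72.64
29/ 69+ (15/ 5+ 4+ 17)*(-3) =-4939/ 69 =-71.58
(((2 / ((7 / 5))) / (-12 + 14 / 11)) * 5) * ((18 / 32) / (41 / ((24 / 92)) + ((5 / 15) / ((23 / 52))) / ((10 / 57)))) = -853875 / 368095336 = -0.00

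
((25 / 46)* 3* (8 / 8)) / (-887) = -75 / 40802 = -0.00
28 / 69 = 0.41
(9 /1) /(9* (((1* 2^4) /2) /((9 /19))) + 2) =9 /154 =0.06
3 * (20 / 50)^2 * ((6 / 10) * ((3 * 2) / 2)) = 108 / 125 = 0.86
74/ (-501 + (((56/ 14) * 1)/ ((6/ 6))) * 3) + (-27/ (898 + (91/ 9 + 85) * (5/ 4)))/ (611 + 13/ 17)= -7045399259/ 46543411200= -0.15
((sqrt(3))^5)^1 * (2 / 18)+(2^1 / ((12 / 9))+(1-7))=-9 / 2+sqrt(3)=-2.77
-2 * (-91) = 182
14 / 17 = 0.82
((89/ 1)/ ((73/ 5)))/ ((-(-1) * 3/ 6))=890/ 73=12.19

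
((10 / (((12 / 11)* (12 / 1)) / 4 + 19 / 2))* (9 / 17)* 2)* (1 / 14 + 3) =85140 / 33439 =2.55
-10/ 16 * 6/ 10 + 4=29/ 8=3.62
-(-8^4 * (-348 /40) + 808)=-182216 /5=-36443.20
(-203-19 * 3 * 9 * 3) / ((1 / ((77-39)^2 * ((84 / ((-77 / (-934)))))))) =-28193141184 / 11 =-2563012834.91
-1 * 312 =-312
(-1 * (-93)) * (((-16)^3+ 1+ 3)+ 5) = -380091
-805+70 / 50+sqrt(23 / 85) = -4018 / 5+sqrt(1955) / 85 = -803.08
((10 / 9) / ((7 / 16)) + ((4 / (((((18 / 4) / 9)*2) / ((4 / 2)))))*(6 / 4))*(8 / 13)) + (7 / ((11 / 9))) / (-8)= 9.21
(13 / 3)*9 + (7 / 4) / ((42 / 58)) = 497 / 12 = 41.42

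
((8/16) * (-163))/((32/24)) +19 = -337/8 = -42.12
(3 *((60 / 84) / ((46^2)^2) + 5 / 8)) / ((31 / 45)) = 2644498125 / 971607952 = 2.72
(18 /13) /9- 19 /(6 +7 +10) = -201 /299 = -0.67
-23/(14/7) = -23/2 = -11.50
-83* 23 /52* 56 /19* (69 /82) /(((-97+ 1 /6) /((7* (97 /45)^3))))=6759256238 /102535875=65.92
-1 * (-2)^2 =-4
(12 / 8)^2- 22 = -79 / 4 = -19.75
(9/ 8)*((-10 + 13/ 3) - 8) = -123/ 8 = -15.38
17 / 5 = 3.40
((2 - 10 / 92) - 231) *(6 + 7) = -137007 / 46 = -2978.41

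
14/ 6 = 7/ 3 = 2.33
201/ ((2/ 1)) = 201/ 2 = 100.50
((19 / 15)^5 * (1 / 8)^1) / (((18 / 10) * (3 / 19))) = 47045881 / 32805000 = 1.43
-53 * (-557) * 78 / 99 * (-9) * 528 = -110526624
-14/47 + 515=24191/47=514.70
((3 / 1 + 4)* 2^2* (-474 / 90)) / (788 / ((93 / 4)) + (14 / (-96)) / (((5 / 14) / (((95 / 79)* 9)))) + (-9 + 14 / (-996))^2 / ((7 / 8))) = -6269593366176 / 5201069019995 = -1.21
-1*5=-5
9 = 9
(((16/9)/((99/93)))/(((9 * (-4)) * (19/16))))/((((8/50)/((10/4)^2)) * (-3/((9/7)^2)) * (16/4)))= 19375/92169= 0.21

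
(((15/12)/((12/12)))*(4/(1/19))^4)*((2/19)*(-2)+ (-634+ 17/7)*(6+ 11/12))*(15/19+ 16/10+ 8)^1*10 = -18927714664160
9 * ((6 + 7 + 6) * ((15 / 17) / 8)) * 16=5130 / 17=301.76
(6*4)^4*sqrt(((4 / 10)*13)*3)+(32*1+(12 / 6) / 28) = 449 / 14+331776*sqrt(390) / 5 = 1310442.27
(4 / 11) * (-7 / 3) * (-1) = 0.85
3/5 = 0.60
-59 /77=-0.77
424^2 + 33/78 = 4674187/26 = 179776.42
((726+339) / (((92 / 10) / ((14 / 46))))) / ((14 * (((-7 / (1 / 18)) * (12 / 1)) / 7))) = -1775 / 152352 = -0.01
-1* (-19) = 19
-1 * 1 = -1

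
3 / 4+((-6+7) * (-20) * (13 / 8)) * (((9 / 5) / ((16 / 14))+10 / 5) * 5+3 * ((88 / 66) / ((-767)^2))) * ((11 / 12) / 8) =-4574763289 / 69508608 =-65.82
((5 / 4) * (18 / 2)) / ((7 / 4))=45 / 7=6.43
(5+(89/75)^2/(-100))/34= 2804579/19125000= 0.15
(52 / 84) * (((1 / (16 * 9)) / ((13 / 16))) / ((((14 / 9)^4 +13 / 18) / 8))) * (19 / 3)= 24624 / 604163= 0.04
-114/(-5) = 114/5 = 22.80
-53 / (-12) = 53 / 12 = 4.42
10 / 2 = 5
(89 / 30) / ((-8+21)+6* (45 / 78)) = 1157 / 6420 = 0.18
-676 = -676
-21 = -21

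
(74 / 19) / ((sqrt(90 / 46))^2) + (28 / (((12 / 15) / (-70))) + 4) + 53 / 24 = -16701919 / 6840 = -2441.80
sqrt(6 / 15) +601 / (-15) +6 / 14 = -4162 / 105 +sqrt(10) / 5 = -39.01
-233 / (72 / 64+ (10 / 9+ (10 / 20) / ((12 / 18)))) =-16776 / 215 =-78.03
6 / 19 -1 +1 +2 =44 / 19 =2.32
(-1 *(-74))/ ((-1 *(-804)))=37/ 402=0.09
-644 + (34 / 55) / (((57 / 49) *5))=-10093034 / 15675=-643.89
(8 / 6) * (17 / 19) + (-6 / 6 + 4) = 239 / 57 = 4.19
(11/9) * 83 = 913/9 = 101.44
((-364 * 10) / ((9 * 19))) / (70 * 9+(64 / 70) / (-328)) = -200900 / 5945841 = -0.03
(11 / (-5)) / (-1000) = 0.00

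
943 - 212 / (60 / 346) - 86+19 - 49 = -395.53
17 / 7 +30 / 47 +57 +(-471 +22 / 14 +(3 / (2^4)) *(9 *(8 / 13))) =-498971 / 1222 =-408.32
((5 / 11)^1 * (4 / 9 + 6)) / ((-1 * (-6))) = 145 / 297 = 0.49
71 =71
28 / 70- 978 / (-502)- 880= -1101453 / 1255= -877.65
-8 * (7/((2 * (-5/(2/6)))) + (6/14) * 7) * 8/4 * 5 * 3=-664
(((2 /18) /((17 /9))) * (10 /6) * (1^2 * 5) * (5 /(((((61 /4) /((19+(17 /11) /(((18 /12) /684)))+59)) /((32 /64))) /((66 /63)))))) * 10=2050000 /3111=658.95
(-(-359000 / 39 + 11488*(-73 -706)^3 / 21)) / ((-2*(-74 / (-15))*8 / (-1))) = 44124539404885 / 13468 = 3276250327.06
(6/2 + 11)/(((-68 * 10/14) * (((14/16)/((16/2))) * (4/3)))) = -168/85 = -1.98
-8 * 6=-48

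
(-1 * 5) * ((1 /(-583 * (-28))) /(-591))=5 /9647484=0.00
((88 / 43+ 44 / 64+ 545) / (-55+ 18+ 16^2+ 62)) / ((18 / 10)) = 1884205 / 1739952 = 1.08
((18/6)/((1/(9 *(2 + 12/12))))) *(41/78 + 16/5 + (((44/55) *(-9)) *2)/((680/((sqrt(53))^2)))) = 2330073/11050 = 210.87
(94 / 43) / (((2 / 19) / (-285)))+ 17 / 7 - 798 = -6714.29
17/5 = 3.40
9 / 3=3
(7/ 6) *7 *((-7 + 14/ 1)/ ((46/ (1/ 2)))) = 343/ 552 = 0.62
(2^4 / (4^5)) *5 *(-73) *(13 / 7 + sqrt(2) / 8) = -11.60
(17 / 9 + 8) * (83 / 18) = 7387 / 162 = 45.60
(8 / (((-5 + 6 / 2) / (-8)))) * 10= 320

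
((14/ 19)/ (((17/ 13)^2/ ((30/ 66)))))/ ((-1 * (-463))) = 11830/ 27965663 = 0.00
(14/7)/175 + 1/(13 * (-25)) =19/2275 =0.01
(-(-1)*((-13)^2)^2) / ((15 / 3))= 28561 / 5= 5712.20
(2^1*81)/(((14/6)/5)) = 2430/7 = 347.14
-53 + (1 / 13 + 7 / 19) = -12981 / 247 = -52.55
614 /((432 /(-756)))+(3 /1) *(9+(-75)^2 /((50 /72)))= 46505 /2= 23252.50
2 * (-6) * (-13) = 156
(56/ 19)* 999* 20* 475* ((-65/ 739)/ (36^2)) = -4208750/ 2217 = -1898.40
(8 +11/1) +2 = 21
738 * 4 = 2952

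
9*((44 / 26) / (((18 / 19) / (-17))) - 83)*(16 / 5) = -212224 / 65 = -3264.98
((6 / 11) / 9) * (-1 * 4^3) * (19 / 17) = -2432 / 561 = -4.34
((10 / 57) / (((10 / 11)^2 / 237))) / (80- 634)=-9559 / 105260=-0.09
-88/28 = -22/7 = -3.14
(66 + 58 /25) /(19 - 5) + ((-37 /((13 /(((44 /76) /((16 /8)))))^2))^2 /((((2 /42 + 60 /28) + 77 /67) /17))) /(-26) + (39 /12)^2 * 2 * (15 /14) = 946835382300687493 /34413030017693600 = 27.51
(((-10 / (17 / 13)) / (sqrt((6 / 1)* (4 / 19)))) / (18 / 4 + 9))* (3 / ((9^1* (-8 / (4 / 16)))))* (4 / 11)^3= 0.00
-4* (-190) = 760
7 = 7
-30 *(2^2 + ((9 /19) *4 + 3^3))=-18750 /19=-986.84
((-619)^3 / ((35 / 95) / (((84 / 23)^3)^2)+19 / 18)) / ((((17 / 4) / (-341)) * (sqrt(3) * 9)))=11424937436513100251136 * sqrt(3) / 17112961213505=1156349965.76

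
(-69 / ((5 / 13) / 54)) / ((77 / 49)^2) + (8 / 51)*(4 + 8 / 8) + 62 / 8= -483132943 / 123420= -3914.54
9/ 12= 3/ 4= 0.75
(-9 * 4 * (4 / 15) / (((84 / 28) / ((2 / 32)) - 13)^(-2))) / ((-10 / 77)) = 90552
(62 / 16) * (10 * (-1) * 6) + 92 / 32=-1837 / 8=-229.62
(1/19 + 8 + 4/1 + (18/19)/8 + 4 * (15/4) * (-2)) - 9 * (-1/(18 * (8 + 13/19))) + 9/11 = -16.95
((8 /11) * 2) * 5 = 80 /11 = 7.27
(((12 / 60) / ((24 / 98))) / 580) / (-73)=-49 / 2540400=-0.00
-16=-16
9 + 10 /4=23 /2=11.50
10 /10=1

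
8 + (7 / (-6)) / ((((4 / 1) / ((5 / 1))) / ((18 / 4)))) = 23 / 16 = 1.44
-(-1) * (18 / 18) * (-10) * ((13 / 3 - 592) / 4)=8815 / 6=1469.17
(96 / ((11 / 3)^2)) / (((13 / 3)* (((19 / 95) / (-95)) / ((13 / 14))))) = -615600 / 847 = -726.80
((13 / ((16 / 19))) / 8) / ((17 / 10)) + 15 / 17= 2195 / 1088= 2.02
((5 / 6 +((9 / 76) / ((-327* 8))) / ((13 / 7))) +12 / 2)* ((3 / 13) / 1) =17661425 / 11199968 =1.58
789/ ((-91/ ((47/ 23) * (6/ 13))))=-222498/ 27209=-8.18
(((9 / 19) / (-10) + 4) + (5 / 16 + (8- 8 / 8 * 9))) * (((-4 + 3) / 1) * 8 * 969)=-253113 / 10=-25311.30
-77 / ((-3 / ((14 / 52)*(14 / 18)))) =3773 / 702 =5.37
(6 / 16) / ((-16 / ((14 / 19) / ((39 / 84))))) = -147 / 3952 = -0.04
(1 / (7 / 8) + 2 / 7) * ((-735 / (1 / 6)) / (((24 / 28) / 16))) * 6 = -705600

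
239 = 239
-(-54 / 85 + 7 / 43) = 1727 / 3655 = 0.47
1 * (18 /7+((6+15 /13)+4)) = 1249 /91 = 13.73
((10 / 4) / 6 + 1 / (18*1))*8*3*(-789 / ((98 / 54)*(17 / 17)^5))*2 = -482868 / 49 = -9854.45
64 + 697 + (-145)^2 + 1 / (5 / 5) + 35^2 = 23012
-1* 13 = -13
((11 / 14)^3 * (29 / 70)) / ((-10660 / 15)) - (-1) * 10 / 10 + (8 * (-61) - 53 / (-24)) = -595588085591 / 1228543680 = -484.79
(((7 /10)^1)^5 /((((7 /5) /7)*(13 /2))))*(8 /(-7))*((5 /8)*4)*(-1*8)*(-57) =-273714 /1625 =-168.44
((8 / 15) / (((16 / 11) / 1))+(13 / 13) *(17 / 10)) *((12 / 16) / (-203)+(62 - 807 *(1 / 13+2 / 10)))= -264211357 / 791700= -333.73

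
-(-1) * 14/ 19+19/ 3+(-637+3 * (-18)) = -38984/ 57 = -683.93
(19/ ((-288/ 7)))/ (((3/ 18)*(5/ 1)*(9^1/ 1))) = -133/ 2160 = -0.06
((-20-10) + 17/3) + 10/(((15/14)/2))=-17/3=-5.67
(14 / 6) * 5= 35 / 3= 11.67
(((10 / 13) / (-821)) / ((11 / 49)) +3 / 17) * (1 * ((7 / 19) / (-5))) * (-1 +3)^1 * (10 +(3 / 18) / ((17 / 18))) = -832874938 / 3223299365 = -0.26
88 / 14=44 / 7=6.29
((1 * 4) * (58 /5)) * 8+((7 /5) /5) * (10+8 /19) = 374.12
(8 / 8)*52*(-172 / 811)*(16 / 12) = -35776 / 2433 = -14.70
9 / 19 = 0.47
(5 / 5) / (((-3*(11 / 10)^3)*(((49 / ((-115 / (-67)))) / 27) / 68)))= -70380000 / 4369673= -16.11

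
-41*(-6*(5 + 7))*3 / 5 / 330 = 1476 / 275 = 5.37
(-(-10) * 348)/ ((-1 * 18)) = -580/ 3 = -193.33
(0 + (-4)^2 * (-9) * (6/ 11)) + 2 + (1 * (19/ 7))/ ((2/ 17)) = -8235/ 154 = -53.47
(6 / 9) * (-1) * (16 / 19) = -32 / 57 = -0.56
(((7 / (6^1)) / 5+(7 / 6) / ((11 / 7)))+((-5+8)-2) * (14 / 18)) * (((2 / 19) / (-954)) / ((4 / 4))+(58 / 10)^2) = 6615859544 / 112154625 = 58.99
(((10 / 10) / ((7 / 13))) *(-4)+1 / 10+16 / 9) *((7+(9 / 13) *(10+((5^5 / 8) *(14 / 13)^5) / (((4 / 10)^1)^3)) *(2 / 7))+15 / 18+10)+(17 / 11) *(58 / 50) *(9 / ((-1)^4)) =-5295865324374673 / 540342702900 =-9800.94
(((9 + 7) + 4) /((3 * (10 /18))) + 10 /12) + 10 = 137 /6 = 22.83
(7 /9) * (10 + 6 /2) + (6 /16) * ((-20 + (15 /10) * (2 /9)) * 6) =-34.14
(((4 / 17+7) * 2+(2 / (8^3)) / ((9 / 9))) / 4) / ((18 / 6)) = 62993 / 52224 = 1.21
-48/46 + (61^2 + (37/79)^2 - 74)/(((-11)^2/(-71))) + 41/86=-3197537861129/1493708458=-2140.67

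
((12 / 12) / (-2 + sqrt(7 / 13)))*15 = -26 / 3-sqrt(91) / 3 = -11.85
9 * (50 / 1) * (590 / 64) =66375 / 16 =4148.44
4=4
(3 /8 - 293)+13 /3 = -6919 /24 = -288.29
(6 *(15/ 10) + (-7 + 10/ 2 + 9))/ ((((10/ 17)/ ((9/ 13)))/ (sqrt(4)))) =2448/ 65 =37.66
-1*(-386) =386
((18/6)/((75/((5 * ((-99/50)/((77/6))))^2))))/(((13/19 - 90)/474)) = -0.13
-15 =-15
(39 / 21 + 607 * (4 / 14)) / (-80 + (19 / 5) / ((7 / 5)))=-1227 / 541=-2.27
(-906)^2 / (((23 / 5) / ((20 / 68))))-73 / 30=52480.69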